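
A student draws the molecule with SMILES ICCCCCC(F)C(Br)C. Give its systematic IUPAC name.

7-bromo-6-fluoro-1-iodooctane

The parent chain contains 8 carbons (octane).
Number the chain so that the substituent locant set {1,6,7} is lower than {2,3,8} at the first point of difference.
With this numbering: a bromo group at C-7; a fluoro group at C-6; an iodo group at C-1.
Prefixes are listed alphabetically: bromo, fluoro, iodo.
The name is 7-bromo-6-fluoro-1-iodooctane.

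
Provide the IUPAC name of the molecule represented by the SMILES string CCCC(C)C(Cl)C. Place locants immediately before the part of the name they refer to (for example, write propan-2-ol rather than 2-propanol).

The longest continuous carbon chain has 6 atoms, so the parent hydride is hexane.
The numbering direction is chosen so that the substituent locant set {2,3} is lower than {4,5} at the first point of difference.
This places a chloro group at C-2; a methyl group at C-3.
The substituents are ordered alphabetically, ignoring any di-/tri- multipliers.
The name is 2-chloro-3-methylhexane.

2-chloro-3-methylhexane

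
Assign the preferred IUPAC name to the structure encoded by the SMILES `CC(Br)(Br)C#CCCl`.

4,4-dibromo-1-chloropent-2-yne

Counting along the main chain through the multiple bond gives 5 carbons: the parent is pentane.
A C≡C triple bond in the chain gives the infix -yne-.
Choose the numbering such that numbering from this end puts the triple bond at C-2 rather than C-3.
This places the triple bond between C-2 and C-3; two bromo groups at C-4; a chloro group at C-1.
Prefixes are listed alphabetically: bromo, chloro.
Putting it together: 4,4-dibromo-1-chloropent-2-yne.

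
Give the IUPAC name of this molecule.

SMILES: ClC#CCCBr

Counting along the main chain through the multiple bond gives 4 carbons: the parent is butane.
The chain contains a C≡C triple bond, so the unsaturation ending is -yne.
Number the chain so that numbering from this end puts the triple bond at C-1 rather than C-3.
This places the triple bond between C-1 and C-2; a bromo group at C-4; a chloro group at C-1.
Substituent prefixes are cited in alphabetical order (multiplying prefixes like di-/tri- are ignored for ordering).
The name is 4-bromo-1-chlorobut-1-yne.

4-bromo-1-chlorobut-1-yne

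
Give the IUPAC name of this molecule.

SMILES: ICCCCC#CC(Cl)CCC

7-chloro-1-iododec-5-yne

Counting along the main chain through the multiple bond gives 10 carbons: the parent is decane.
A C≡C triple bond in the chain gives the infix -yne-.
Choose the numbering such that the substituent locant set {1,7} is lower than {4,10} at the first point of difference.
With this numbering: the triple bond between C-5 and C-6; a chloro group at C-7; an iodo group at C-1.
Substituent prefixes are cited in alphabetical order (multiplying prefixes like di-/tri- are ignored for ordering).
Assembling the pieces gives 7-chloro-1-iododec-5-yne.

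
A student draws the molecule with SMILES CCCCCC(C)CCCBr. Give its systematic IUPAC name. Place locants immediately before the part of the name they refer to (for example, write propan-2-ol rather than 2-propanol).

The longest continuous carbon chain has 9 atoms, so the parent hydride is nonane.
The numbering direction is chosen so that the substituent locant set {1,4} is lower than {6,9} at the first point of difference.
That gives a bromo group at C-1; a methyl group at C-4.
Prefixes are listed alphabetically: bromo, methyl.
Assembling the pieces gives 1-bromo-4-methylnonane.

1-bromo-4-methylnonane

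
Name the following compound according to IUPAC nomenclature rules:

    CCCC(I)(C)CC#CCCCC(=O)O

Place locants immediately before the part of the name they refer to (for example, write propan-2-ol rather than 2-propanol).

8-iodo-8-methylundec-5-ynoic acid

The longest chain bearing the –COOH group and the multiple bond is 11 carbons long (undecane).
The highest-priority functional group is a carboxylic acid (terminal –COOH), so the name ends in -oic acid.
The chain contains a C≡C triple bond, so the unsaturation ending is -yne.
The numbering direction is chosen so that the carboxylic acid carbon is C-1 by definition.
With this numbering: the triple bond between C-5 and C-6; an iodo group at C-8; a methyl group at C-8.
The substituents are ordered alphabetically, ignoring any di-/tri- multipliers.
Putting it together: 8-iodo-8-methylundec-5-ynoic acid.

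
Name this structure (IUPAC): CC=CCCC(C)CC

6-methyloct-2-ene

The longest carbon chain that includes the multiple bond has 8 carbons, so the parent hydride is octane.
There is one C=C double bond, indicated by the ending -ene.
Choose the numbering such that numbering from this end puts the double bond at C-2 rather than C-6.
That gives the double bond between C-2 and C-3; a methyl group at C-6.
The name is 6-methyloct-2-ene.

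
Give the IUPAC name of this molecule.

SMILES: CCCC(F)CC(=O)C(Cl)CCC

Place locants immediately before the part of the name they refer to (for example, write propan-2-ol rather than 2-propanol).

The longest chain bearing the carbonyl is 10 carbons long (decane).
The highest-priority functional group is a ketone (C=O on an internal carbon), so the name ends in -one.
Number the chain so that numbering from this end puts the carbonyl group at C-5 rather than C-6.
With this numbering: the carbonyl at C-5; a chloro group at C-4; a fluoro group at C-7.
Prefixes are listed alphabetically: chloro, fluoro.
Putting it together: 4-chloro-7-fluorodecan-5-one.

4-chloro-7-fluorodecan-5-one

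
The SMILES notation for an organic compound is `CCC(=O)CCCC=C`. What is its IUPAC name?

oct-7-en-3-one

The longest chain bearing the carbonyl and the multiple bond is 8 carbons long (octane).
The principal characteristic group is a ketone (C=O on an internal carbon), named with the suffix -one.
A C=C double bond in the chain gives the infix -ene-.
Number the chain so that numbering from this end puts the carbonyl group at C-3 rather than C-6.
This places the carbonyl at C-3; the double bond between C-7 and C-8.
Assembling the pieces gives oct-7-en-3-one.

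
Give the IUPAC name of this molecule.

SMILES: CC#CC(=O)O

but-2-ynoic acid

The longest carbon chain that includes the –COOH group and the multiple bond has 4 carbons, so the parent hydride is butane.
The principal characteristic group is a carboxylic acid (terminal –COOH), named with the suffix -oic acid.
A C≡C triple bond in the chain gives the infix -yne-.
Number the chain so that the carboxylic acid carbon is C-1 by definition.
This places the triple bond between C-2 and C-3.
The name is but-2-ynoic acid.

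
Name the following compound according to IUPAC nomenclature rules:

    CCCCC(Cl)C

2-chlorohexane

The longest carbon chain is 6 atoms: the parent is hexane.
Choose the numbering such that the substituent locant set {2} is lower than {5} at the first point of difference.
That gives a chloro group at C-2.
Putting it together: 2-chlorohexane.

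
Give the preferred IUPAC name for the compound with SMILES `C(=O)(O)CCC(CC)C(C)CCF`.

The longest chain bearing the –COOH group is 7 carbons long (heptane).
The principal characteristic group is a carboxylic acid (terminal –COOH), named with the suffix -oic acid.
Choose the numbering such that the carboxylic acid carbon is C-1 by definition.
With this numbering: an ethyl group at C-4; a fluoro group at C-7; a methyl group at C-5.
The substituents are ordered alphabetically, ignoring any di-/tri- multipliers.
The name is 4-ethyl-7-fluoro-5-methylheptanoic acid.

4-ethyl-7-fluoro-5-methylheptanoic acid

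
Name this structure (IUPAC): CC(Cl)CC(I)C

The parent chain contains 5 carbons (pentane).
The numbering direction is chosen so that the locant sets are identical either way, so the alphabetically earlier chloro substituent takes the lower locant (2 rather than 4).
That gives a chloro group at C-2; an iodo group at C-4.
The substituents are ordered alphabetically, ignoring any di-/tri- multipliers.
The name is 2-chloro-4-iodopentane.

2-chloro-4-iodopentane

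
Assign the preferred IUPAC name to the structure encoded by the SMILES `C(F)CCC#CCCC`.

1-fluorooct-4-yne

The longest chain bearing the multiple bond is 8 carbons long (octane).
The chain contains a C≡C triple bond, so the unsaturation ending is -yne.
Choose the numbering such that the substituent locant set {1} is lower than {8} at the first point of difference.
This places the triple bond between C-4 and C-5; a fluoro group at C-1.
Putting it together: 1-fluorooct-4-yne.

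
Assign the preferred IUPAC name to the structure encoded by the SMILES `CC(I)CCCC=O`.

The longest carbon chain that includes the –CHO group has 6 carbons, so the parent hydride is hexane.
The highest-priority functional group is an aldehyde (terminal –CHO), so the name ends in -al.
The numbering direction is chosen so that the aldehyde carbon is C-1 by definition.
That gives an iodo group at C-5.
Putting it together: 5-iodohexanal.

5-iodohexanal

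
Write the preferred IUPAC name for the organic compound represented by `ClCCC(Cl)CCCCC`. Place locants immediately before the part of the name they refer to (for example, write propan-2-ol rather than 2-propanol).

1,3-dichlorooctane

The longest carbon chain is 8 atoms: the parent is octane.
Choose the numbering such that the substituent locant set {1,3} is lower than {6,8} at the first point of difference.
This places chloro groups at C-1 and C-3.
The name is 1,3-dichlorooctane.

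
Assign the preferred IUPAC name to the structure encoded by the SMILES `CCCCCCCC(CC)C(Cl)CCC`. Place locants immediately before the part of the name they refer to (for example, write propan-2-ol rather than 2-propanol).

4-chloro-5-ethyldodecane

The longest continuous carbon chain has 12 atoms, so the parent hydride is dodecane.
Number the chain so that the substituent locant set {4,5} is lower than {8,9} at the first point of difference.
This places a chloro group at C-4; an ethyl group at C-5.
The substituents are ordered alphabetically, ignoring any di-/tri- multipliers.
Putting it together: 4-chloro-5-ethyldodecane.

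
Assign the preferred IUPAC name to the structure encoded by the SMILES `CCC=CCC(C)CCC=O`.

The longest carbon chain that includes the –CHO group and the multiple bond has 9 carbons, so the parent hydride is nonane.
An aldehyde (terminal –CHO) is the principal characteristic group, giving the suffix -al.
There is one C=C double bond, indicated by the ending -ene.
Choose the numbering such that the aldehyde carbon is C-1 by definition.
This places the double bond between C-6 and C-7; a methyl group at C-4.
The name is 4-methylnon-6-enal.

4-methylnon-6-enal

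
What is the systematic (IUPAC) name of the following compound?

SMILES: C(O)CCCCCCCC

nonan-1-ol

The longest carbon chain that includes the –OH group has 9 carbons, so the parent hydride is nonane.
The highest-priority functional group is an alcohol (–OH), so the name ends in -ol.
Number the chain so that numbering from this end puts the hydroxyl group at C-1 rather than C-9.
That gives the hydroxyl at C-1.
The name is nonan-1-ol.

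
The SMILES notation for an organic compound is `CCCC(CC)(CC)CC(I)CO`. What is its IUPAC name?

The longest chain bearing the –OH group is 7 carbons long (heptane).
The principal characteristic group is an alcohol (–OH), named with the suffix -ol.
Choose the numbering such that numbering from this end puts the hydroxyl group at C-1 rather than C-7.
That gives the hydroxyl at C-1; two ethyl groups at C-4; an iodo group at C-2.
The substituents are ordered alphabetically, ignoring any di-/tri- multipliers.
Putting it together: 4,4-diethyl-2-iodoheptan-1-ol.

4,4-diethyl-2-iodoheptan-1-ol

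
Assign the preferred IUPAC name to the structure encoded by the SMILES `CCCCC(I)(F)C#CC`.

The longest carbon chain that includes the multiple bond has 8 carbons, so the parent hydride is octane.
The chain contains a C≡C triple bond, so the unsaturation ending is -yne.
The numbering direction is chosen so that numbering from this end puts the triple bond at C-2 rather than C-6.
This places the triple bond between C-2 and C-3; a fluoro group at C-4; an iodo group at C-4.
Prefixes are listed alphabetically: fluoro, iodo.
The name is 4-fluoro-4-iodooct-2-yne.

4-fluoro-4-iodooct-2-yne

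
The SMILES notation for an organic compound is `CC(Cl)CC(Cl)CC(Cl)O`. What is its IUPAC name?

Counting along the main chain through the –OH group gives 6 carbons: the parent is hexane.
The principal characteristic group is an alcohol (–OH), named with the suffix -ol.
Number the chain so that numbering from this end puts the hydroxyl group at C-1 rather than C-6.
With this numbering: the hydroxyl at C-1; chloro groups at C-1 and C-3 and C-5.
Putting it together: 1,3,5-trichlorohexan-1-ol.

1,3,5-trichlorohexan-1-ol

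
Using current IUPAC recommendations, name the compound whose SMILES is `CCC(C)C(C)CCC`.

The longest carbon chain is 7 atoms: the parent is heptane.
Number the chain so that the substituent locant set {3,4} is lower than {4,5} at the first point of difference.
With this numbering: methyl groups at C-3 and C-4.
Assembling the pieces gives 3,4-dimethylheptane.

3,4-dimethylheptane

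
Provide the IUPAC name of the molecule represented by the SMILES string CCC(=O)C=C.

Counting along the main chain through the carbonyl and the multiple bond gives 5 carbons: the parent is pentane.
The principal characteristic group is a ketone (C=O on an internal carbon), named with the suffix -one.
The chain contains a C=C double bond, so the unsaturation ending is -ene.
Number the chain so that numbering from this end puts the double bond at C-1 rather than C-4.
This places the carbonyl at C-3; the double bond between C-1 and C-2.
Assembling the pieces gives pent-1-en-3-one.

pent-1-en-3-one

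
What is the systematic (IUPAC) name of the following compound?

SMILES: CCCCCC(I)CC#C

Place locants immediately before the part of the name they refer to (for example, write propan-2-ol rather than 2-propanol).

Counting along the main chain through the multiple bond gives 9 carbons: the parent is nonane.
A C≡C triple bond in the chain gives the infix -yne-.
The numbering direction is chosen so that numbering from this end puts the triple bond at C-1 rather than C-8.
With this numbering: the triple bond between C-1 and C-2; an iodo group at C-4.
Assembling the pieces gives 4-iodonon-1-yne.

4-iodonon-1-yne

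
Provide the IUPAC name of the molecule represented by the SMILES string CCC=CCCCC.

oct-3-ene

The longest carbon chain that includes the multiple bond has 8 carbons, so the parent hydride is octane.
A C=C double bond in the chain gives the infix -ene-.
Number the chain so that numbering from this end puts the double bond at C-3 rather than C-5.
This places the double bond between C-3 and C-4.
The name is oct-3-ene.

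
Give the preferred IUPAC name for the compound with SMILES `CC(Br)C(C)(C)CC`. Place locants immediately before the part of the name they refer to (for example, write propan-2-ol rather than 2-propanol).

2-bromo-3,3-dimethylpentane

The longest continuous carbon chain has 5 atoms, so the parent hydride is pentane.
The numbering direction is chosen so that the substituent locant set {2,3,3} is lower than {3,3,4} at the first point of difference.
This places a bromo group at C-2; two methyl groups at C-3.
Substituent prefixes are cited in alphabetical order (multiplying prefixes like di-/tri- are ignored for ordering).
Assembling the pieces gives 2-bromo-3,3-dimethylpentane.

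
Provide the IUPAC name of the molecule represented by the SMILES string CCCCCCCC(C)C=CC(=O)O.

4-methylundec-2-enoic acid

The longest carbon chain that includes the –COOH group and the multiple bond has 11 carbons, so the parent hydride is undecane.
The principal characteristic group is a carboxylic acid (terminal –COOH), named with the suffix -oic acid.
The chain contains a C=C double bond, so the unsaturation ending is -ene.
The numbering direction is chosen so that the carboxylic acid carbon is C-1 by definition.
With this numbering: the double bond between C-2 and C-3; a methyl group at C-4.
Assembling the pieces gives 4-methylundec-2-enoic acid.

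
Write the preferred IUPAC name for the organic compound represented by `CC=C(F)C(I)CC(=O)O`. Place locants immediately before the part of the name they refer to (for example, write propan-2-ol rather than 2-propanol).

4-fluoro-3-iodohex-4-enoic acid

Counting along the main chain through the –COOH group and the multiple bond gives 6 carbons: the parent is hexane.
The highest-priority functional group is a carboxylic acid (terminal –COOH), so the name ends in -oic acid.
A C=C double bond in the chain gives the infix -ene-.
The numbering direction is chosen so that the carboxylic acid carbon is C-1 by definition.
With this numbering: the double bond between C-4 and C-5; a fluoro group at C-4; an iodo group at C-3.
The substituents are ordered alphabetically, ignoring any di-/tri- multipliers.
Putting it together: 4-fluoro-3-iodohex-4-enoic acid.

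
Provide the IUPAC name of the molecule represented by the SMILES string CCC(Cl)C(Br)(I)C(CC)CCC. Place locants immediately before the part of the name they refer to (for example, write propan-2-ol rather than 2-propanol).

4-bromo-3-chloro-5-ethyl-4-iodooctane

The longest continuous carbon chain has 8 atoms, so the parent hydride is octane.
Choose the numbering such that the substituent locant set {3,4,4,5} is lower than {4,5,5,6} at the first point of difference.
This places a bromo group at C-4; a chloro group at C-3; an ethyl group at C-5; an iodo group at C-4.
Substituent prefixes are cited in alphabetical order (multiplying prefixes like di-/tri- are ignored for ordering).
The name is 4-bromo-3-chloro-5-ethyl-4-iodooctane.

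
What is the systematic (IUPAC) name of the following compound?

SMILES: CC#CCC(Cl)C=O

The longest carbon chain that includes the –CHO group and the multiple bond has 6 carbons, so the parent hydride is hexane.
The highest-priority functional group is an aldehyde (terminal –CHO), so the name ends in -al.
A C≡C triple bond in the chain gives the infix -yne-.
Number the chain so that the aldehyde carbon is C-1 by definition.
That gives the triple bond between C-4 and C-5; a chloro group at C-2.
The name is 2-chlorohex-4-ynal.

2-chlorohex-4-ynal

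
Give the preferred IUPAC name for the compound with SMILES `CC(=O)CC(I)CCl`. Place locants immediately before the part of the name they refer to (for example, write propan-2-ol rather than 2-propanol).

5-chloro-4-iodopentan-2-one

The longest chain bearing the carbonyl is 5 carbons long (pentane).
A ketone (C=O on an internal carbon) is the principal characteristic group, giving the suffix -one.
Choose the numbering such that numbering from this end puts the carbonyl group at C-2 rather than C-4.
With this numbering: the carbonyl at C-2; a chloro group at C-5; an iodo group at C-4.
The substituents are ordered alphabetically, ignoring any di-/tri- multipliers.
Assembling the pieces gives 5-chloro-4-iodopentan-2-one.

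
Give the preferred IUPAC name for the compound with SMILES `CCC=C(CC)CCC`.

The longest carbon chain that includes the multiple bond has 7 carbons, so the parent hydride is heptane.
The chain contains a C=C double bond, so the unsaturation ending is -ene.
Choose the numbering such that numbering from this end puts the double bond at C-3 rather than C-4.
That gives the double bond between C-3 and C-4; an ethyl group at C-4.
The name is 4-ethylhept-3-ene.

4-ethylhept-3-ene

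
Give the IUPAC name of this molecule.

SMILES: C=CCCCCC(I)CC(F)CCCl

11-chloro-9-fluoro-7-iodoundec-1-ene

Counting along the main chain through the multiple bond gives 11 carbons: the parent is undecane.
The chain contains a C=C double bond, so the unsaturation ending is -ene.
The numbering direction is chosen so that numbering from this end puts the double bond at C-1 rather than C-10.
That gives the double bond between C-1 and C-2; a chloro group at C-11; a fluoro group at C-9; an iodo group at C-7.
The substituents are ordered alphabetically, ignoring any di-/tri- multipliers.
Assembling the pieces gives 11-chloro-9-fluoro-7-iodoundec-1-ene.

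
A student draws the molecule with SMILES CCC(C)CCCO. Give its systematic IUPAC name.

Counting along the main chain through the –OH group gives 6 carbons: the parent is hexane.
The highest-priority functional group is an alcohol (–OH), so the name ends in -ol.
Choose the numbering such that numbering from this end puts the hydroxyl group at C-1 rather than C-6.
That gives the hydroxyl at C-1; a methyl group at C-4.
Putting it together: 4-methylhexan-1-ol.

4-methylhexan-1-ol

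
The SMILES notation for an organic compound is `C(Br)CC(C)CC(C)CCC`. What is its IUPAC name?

The longest continuous carbon chain has 8 atoms, so the parent hydride is octane.
Choose the numbering such that the substituent locant set {1,3,5} is lower than {4,6,8} at the first point of difference.
That gives a bromo group at C-1; methyl groups at C-3 and C-5.
The substituents are ordered alphabetically, ignoring any di-/tri- multipliers.
Assembling the pieces gives 1-bromo-3,5-dimethyloctane.

1-bromo-3,5-dimethyloctane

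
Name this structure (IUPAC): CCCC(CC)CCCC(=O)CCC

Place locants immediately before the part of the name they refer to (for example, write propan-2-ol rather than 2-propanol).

The longest chain bearing the carbonyl is 11 carbons long (undecane).
The highest-priority functional group is a ketone (C=O on an internal carbon), so the name ends in -one.
Number the chain so that numbering from this end puts the carbonyl group at C-4 rather than C-8.
That gives the carbonyl at C-4; an ethyl group at C-8.
Putting it together: 8-ethylundecan-4-one.

8-ethylundecan-4-one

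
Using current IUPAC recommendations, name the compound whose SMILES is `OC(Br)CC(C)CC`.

The longest chain bearing the –OH group is 5 carbons long (pentane).
The highest-priority functional group is an alcohol (–OH), so the name ends in -ol.
The numbering direction is chosen so that numbering from this end puts the hydroxyl group at C-1 rather than C-5.
With this numbering: the hydroxyl at C-1; a bromo group at C-1; a methyl group at C-3.
Prefixes are listed alphabetically: bromo, methyl.
Putting it together: 1-bromo-3-methylpentan-1-ol.

1-bromo-3-methylpentan-1-ol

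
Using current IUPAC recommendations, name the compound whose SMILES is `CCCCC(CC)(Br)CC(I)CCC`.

The longest carbon chain is 10 atoms: the parent is decane.
Number the chain so that the substituent locant set {4,6,6} is lower than {5,5,7} at the first point of difference.
This places a bromo group at C-6; an ethyl group at C-6; an iodo group at C-4.
Prefixes are listed alphabetically: bromo, ethyl, iodo.
The name is 6-bromo-6-ethyl-4-iododecane.

6-bromo-6-ethyl-4-iododecane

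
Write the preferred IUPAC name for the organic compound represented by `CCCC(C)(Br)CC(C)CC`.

5-bromo-3,5-dimethyloctane

The longest continuous carbon chain has 8 atoms, so the parent hydride is octane.
The numbering direction is chosen so that the substituent locant set {3,5,5} is lower than {4,4,6} at the first point of difference.
This places a bromo group at C-5; methyl groups at C-3 and C-5.
Substituent prefixes are cited in alphabetical order (multiplying prefixes like di-/tri- are ignored for ordering).
Putting it together: 5-bromo-3,5-dimethyloctane.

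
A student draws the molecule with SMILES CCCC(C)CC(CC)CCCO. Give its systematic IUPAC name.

The longest chain bearing the –OH group is 9 carbons long (nonane).
An alcohol (–OH) is the principal characteristic group, giving the suffix -ol.
The numbering direction is chosen so that numbering from this end puts the hydroxyl group at C-1 rather than C-9.
With this numbering: the hydroxyl at C-1; an ethyl group at C-4; a methyl group at C-6.
Prefixes are listed alphabetically: ethyl, methyl.
Assembling the pieces gives 4-ethyl-6-methylnonan-1-ol.

4-ethyl-6-methylnonan-1-ol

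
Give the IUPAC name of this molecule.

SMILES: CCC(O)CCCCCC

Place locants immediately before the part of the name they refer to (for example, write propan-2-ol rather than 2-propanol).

The longest carbon chain that includes the –OH group has 9 carbons, so the parent hydride is nonane.
An alcohol (–OH) is the principal characteristic group, giving the suffix -ol.
The numbering direction is chosen so that numbering from this end puts the hydroxyl group at C-3 rather than C-7.
That gives the hydroxyl at C-3.
Assembling the pieces gives nonan-3-ol.

nonan-3-ol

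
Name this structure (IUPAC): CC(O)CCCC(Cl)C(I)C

6-chloro-7-iodooctan-2-ol

The longest chain bearing the –OH group is 8 carbons long (octane).
The highest-priority functional group is an alcohol (–OH), so the name ends in -ol.
Choose the numbering such that numbering from this end puts the hydroxyl group at C-2 rather than C-7.
That gives the hydroxyl at C-2; a chloro group at C-6; an iodo group at C-7.
Prefixes are listed alphabetically: chloro, iodo.
The name is 6-chloro-7-iodooctan-2-ol.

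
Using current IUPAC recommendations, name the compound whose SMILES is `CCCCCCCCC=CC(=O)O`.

Counting along the main chain through the –COOH group and the multiple bond gives 11 carbons: the parent is undecane.
The highest-priority functional group is a carboxylic acid (terminal –COOH), so the name ends in -oic acid.
The chain contains a C=C double bond, so the unsaturation ending is -ene.
The numbering direction is chosen so that the carboxylic acid carbon is C-1 by definition.
With this numbering: the double bond between C-2 and C-3.
The name is undec-2-enoic acid.

undec-2-enoic acid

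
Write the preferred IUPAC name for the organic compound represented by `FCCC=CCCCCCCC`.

1-fluoroundec-3-ene

The longest chain bearing the multiple bond is 11 carbons long (undecane).
There is one C=C double bond, indicated by the ending -ene.
The numbering direction is chosen so that numbering from this end puts the double bond at C-3 rather than C-8.
With this numbering: the double bond between C-3 and C-4; a fluoro group at C-1.
Putting it together: 1-fluoroundec-3-ene.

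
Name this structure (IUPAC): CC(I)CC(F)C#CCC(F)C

2,6-difluoro-8-iodonon-4-yne

The longest chain bearing the multiple bond is 9 carbons long (nonane).
The chain contains a C≡C triple bond, so the unsaturation ending is -yne.
Number the chain so that numbering from this end puts the triple bond at C-4 rather than C-5.
With this numbering: the triple bond between C-4 and C-5; fluoro groups at C-2 and C-6; an iodo group at C-8.
Prefixes are listed alphabetically: fluoro, iodo.
The name is 2,6-difluoro-8-iodonon-4-yne.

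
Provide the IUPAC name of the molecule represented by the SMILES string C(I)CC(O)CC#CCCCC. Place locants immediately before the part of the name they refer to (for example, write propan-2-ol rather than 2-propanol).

1-iododec-5-yn-3-ol

The longest chain bearing the –OH group and the multiple bond is 10 carbons long (decane).
The highest-priority functional group is an alcohol (–OH), so the name ends in -ol.
A C≡C triple bond in the chain gives the infix -yne-.
The numbering direction is chosen so that numbering from this end puts the hydroxyl group at C-3 rather than C-8.
This places the hydroxyl at C-3; the triple bond between C-5 and C-6; an iodo group at C-1.
The name is 1-iododec-5-yn-3-ol.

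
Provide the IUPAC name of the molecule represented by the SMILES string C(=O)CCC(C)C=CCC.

4-methyloct-5-enal

The longest carbon chain that includes the –CHO group and the multiple bond has 8 carbons, so the parent hydride is octane.
The principal characteristic group is an aldehyde (terminal –CHO), named with the suffix -al.
A C=C double bond in the chain gives the infix -ene-.
Number the chain so that the aldehyde carbon is C-1 by definition.
This places the double bond between C-5 and C-6; a methyl group at C-4.
The name is 4-methyloct-5-enal.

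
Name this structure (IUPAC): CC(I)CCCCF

The longest continuous carbon chain has 6 atoms, so the parent hydride is hexane.
The numbering direction is chosen so that the substituent locant set {1,5} is lower than {2,6} at the first point of difference.
This places a fluoro group at C-1; an iodo group at C-5.
The substituents are ordered alphabetically, ignoring any di-/tri- multipliers.
The name is 1-fluoro-5-iodohexane.

1-fluoro-5-iodohexane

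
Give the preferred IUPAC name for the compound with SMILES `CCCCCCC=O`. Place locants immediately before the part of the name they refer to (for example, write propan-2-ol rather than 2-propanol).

The longest chain bearing the –CHO group is 7 carbons long (heptane).
The highest-priority functional group is an aldehyde (terminal –CHO), so the name ends in -al.
The numbering direction is chosen so that the aldehyde carbon is C-1 by definition.
Putting it together: heptanal.

heptanal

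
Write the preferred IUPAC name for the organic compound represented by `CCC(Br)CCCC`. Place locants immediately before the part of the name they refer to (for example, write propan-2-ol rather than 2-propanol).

The parent chain contains 7 carbons (heptane).
Choose the numbering such that the substituent locant set {3} is lower than {5} at the first point of difference.
That gives a bromo group at C-3.
The name is 3-bromoheptane.

3-bromoheptane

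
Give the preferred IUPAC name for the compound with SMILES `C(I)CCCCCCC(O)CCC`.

Counting along the main chain through the –OH group gives 11 carbons: the parent is undecane.
The principal characteristic group is an alcohol (–OH), named with the suffix -ol.
Choose the numbering such that numbering from this end puts the hydroxyl group at C-4 rather than C-8.
With this numbering: the hydroxyl at C-4; an iodo group at C-11.
Putting it together: 11-iodoundecan-4-ol.

11-iodoundecan-4-ol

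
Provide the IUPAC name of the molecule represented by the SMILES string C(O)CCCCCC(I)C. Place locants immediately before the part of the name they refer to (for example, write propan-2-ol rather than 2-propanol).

The longest carbon chain that includes the –OH group has 8 carbons, so the parent hydride is octane.
The highest-priority functional group is an alcohol (–OH), so the name ends in -ol.
Number the chain so that numbering from this end puts the hydroxyl group at C-1 rather than C-8.
With this numbering: the hydroxyl at C-1; an iodo group at C-7.
Assembling the pieces gives 7-iodooctan-1-ol.

7-iodooctan-1-ol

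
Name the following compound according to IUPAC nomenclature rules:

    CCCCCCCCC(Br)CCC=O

4-bromododecanal

Counting along the main chain through the –CHO group gives 12 carbons: the parent is dodecane.
The principal characteristic group is an aldehyde (terminal –CHO), named with the suffix -al.
Number the chain so that the aldehyde carbon is C-1 by definition.
This places a bromo group at C-4.
Putting it together: 4-bromododecanal.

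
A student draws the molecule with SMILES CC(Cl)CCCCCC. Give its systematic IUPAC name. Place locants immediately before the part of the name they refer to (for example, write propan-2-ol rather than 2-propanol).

The parent chain contains 8 carbons (octane).
Choose the numbering such that the substituent locant set {2} is lower than {7} at the first point of difference.
This places a chloro group at C-2.
The name is 2-chlorooctane.

2-chlorooctane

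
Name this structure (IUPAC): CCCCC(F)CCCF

The longest carbon chain is 8 atoms: the parent is octane.
The numbering direction is chosen so that the substituent locant set {1,4} is lower than {5,8} at the first point of difference.
That gives fluoro groups at C-1 and C-4.
The name is 1,4-difluorooctane.

1,4-difluorooctane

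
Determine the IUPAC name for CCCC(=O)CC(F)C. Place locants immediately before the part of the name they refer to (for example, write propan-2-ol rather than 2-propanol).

2-fluoroheptan-4-one

Counting along the main chain through the carbonyl gives 7 carbons: the parent is heptane.
The highest-priority functional group is a ketone (C=O on an internal carbon), so the name ends in -one.
Number the chain so that the substituent locant set {2} is lower than {6} at the first point of difference.
With this numbering: the carbonyl at C-4; a fluoro group at C-2.
Assembling the pieces gives 2-fluoroheptan-4-one.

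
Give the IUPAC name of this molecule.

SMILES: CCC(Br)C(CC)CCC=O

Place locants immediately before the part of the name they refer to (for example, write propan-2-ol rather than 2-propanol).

5-bromo-4-ethylheptanal

Counting along the main chain through the –CHO group gives 7 carbons: the parent is heptane.
The principal characteristic group is an aldehyde (terminal –CHO), named with the suffix -al.
Choose the numbering such that the aldehyde carbon is C-1 by definition.
That gives a bromo group at C-5; an ethyl group at C-4.
Substituent prefixes are cited in alphabetical order (multiplying prefixes like di-/tri- are ignored for ordering).
Putting it together: 5-bromo-4-ethylheptanal.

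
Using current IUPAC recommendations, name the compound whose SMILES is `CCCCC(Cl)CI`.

2-chloro-1-iodohexane

The parent chain contains 6 carbons (hexane).
Number the chain so that the substituent locant set {1,2} is lower than {5,6} at the first point of difference.
With this numbering: a chloro group at C-2; an iodo group at C-1.
Prefixes are listed alphabetically: chloro, iodo.
Assembling the pieces gives 2-chloro-1-iodohexane.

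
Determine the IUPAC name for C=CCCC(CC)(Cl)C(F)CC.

5-chloro-5-ethyl-6-fluorooct-1-ene

The longest carbon chain that includes the multiple bond has 8 carbons, so the parent hydride is octane.
There is one C=C double bond, indicated by the ending -ene.
The numbering direction is chosen so that numbering from this end puts the double bond at C-1 rather than C-7.
With this numbering: the double bond between C-1 and C-2; a chloro group at C-5; an ethyl group at C-5; a fluoro group at C-6.
Substituent prefixes are cited in alphabetical order (multiplying prefixes like di-/tri- are ignored for ordering).
The name is 5-chloro-5-ethyl-6-fluorooct-1-ene.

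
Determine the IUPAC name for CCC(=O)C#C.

pent-1-yn-3-one

The longest carbon chain that includes the carbonyl and the multiple bond has 5 carbons, so the parent hydride is pentane.
The highest-priority functional group is a ketone (C=O on an internal carbon), so the name ends in -one.
There is one C≡C triple bond, indicated by the ending -yne.
Choose the numbering such that numbering from this end puts the triple bond at C-1 rather than C-4.
That gives the carbonyl at C-3; the triple bond between C-1 and C-2.
The name is pent-1-yn-3-one.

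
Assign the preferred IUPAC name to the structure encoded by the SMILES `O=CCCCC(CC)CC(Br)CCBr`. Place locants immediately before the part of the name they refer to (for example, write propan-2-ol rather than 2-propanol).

Counting along the main chain through the –CHO group gives 9 carbons: the parent is nonane.
The highest-priority functional group is an aldehyde (terminal –CHO), so the name ends in -al.
Number the chain so that the aldehyde carbon is C-1 by definition.
This places bromo groups at C-7 and C-9; an ethyl group at C-5.
Prefixes are listed alphabetically: bromo, ethyl.
Putting it together: 7,9-dibromo-5-ethylnonanal.

7,9-dibromo-5-ethylnonanal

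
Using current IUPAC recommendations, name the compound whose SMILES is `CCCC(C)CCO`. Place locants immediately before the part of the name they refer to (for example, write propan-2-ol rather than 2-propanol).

The longest carbon chain that includes the –OH group has 6 carbons, so the parent hydride is hexane.
The principal characteristic group is an alcohol (–OH), named with the suffix -ol.
Choose the numbering such that numbering from this end puts the hydroxyl group at C-1 rather than C-6.
With this numbering: the hydroxyl at C-1; a methyl group at C-3.
Putting it together: 3-methylhexan-1-ol.

3-methylhexan-1-ol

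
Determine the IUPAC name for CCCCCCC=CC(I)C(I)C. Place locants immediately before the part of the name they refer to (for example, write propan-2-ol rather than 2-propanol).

2,3-diiodoundec-4-ene

The longest chain bearing the multiple bond is 11 carbons long (undecane).
A C=C double bond in the chain gives the infix -ene-.
The numbering direction is chosen so that numbering from this end puts the double bond at C-4 rather than C-7.
With this numbering: the double bond between C-4 and C-5; iodo groups at C-2 and C-3.
Putting it together: 2,3-diiodoundec-4-ene.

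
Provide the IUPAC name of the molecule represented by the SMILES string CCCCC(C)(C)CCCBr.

1-bromo-4,4-dimethyloctane

The longest continuous carbon chain has 8 atoms, so the parent hydride is octane.
Choose the numbering such that the substituent locant set {1,4,4} is lower than {5,5,8} at the first point of difference.
That gives a bromo group at C-1; two methyl groups at C-4.
The substituents are ordered alphabetically, ignoring any di-/tri- multipliers.
Assembling the pieces gives 1-bromo-4,4-dimethyloctane.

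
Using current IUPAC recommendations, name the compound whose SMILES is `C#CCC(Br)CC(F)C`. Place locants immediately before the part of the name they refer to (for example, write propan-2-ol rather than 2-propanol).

The longest chain bearing the multiple bond is 7 carbons long (heptane).
The chain contains a C≡C triple bond, so the unsaturation ending is -yne.
Number the chain so that numbering from this end puts the triple bond at C-1 rather than C-6.
With this numbering: the triple bond between C-1 and C-2; a bromo group at C-4; a fluoro group at C-6.
Prefixes are listed alphabetically: bromo, fluoro.
The name is 4-bromo-6-fluorohept-1-yne.

4-bromo-6-fluorohept-1-yne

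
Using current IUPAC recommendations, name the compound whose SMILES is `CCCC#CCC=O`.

hept-3-ynal

The longest chain bearing the –CHO group and the multiple bond is 7 carbons long (heptane).
The highest-priority functional group is an aldehyde (terminal –CHO), so the name ends in -al.
A C≡C triple bond in the chain gives the infix -yne-.
The numbering direction is chosen so that the aldehyde carbon is C-1 by definition.
This places the triple bond between C-3 and C-4.
Assembling the pieces gives hept-3-ynal.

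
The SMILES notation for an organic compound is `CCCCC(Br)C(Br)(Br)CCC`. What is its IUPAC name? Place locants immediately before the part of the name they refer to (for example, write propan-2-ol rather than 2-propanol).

4,4,5-tribromononane

The parent chain contains 9 carbons (nonane).
Choose the numbering such that the substituent locant set {4,4,5} is lower than {5,6,6} at the first point of difference.
That gives bromo groups at C-4 (×2) and C-5.
Assembling the pieces gives 4,4,5-tribromononane.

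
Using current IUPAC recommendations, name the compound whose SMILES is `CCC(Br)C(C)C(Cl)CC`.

3-bromo-5-chloro-4-methylheptane

The parent chain contains 7 carbons (heptane).
Number the chain so that the locant sets are identical either way, so the alphabetically earlier bromo substituent takes the lower locant (3 rather than 5).
With this numbering: a bromo group at C-3; a chloro group at C-5; a methyl group at C-4.
Substituent prefixes are cited in alphabetical order (multiplying prefixes like di-/tri- are ignored for ordering).
The name is 3-bromo-5-chloro-4-methylheptane.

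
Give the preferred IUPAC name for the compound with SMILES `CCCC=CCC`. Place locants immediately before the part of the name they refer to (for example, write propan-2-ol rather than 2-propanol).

The longest chain bearing the multiple bond is 7 carbons long (heptane).
There is one C=C double bond, indicated by the ending -ene.
The numbering direction is chosen so that numbering from this end puts the double bond at C-3 rather than C-4.
This places the double bond between C-3 and C-4.
Assembling the pieces gives hept-3-ene.

hept-3-ene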